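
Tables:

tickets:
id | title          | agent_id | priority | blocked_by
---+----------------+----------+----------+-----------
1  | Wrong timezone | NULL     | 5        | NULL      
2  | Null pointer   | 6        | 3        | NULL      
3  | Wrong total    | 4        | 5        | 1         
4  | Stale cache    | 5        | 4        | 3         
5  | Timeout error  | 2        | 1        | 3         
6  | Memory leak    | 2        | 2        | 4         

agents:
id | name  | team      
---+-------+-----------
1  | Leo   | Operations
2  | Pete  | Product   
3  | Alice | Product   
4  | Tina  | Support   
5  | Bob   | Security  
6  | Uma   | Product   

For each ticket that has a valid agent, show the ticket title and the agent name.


INNER JOIN keeps only tickets rows whose agent_id matches an id in agents. Walk through each ticket:
  - ticket 1 (Wrong timezone): agent_id=NULL, no match -> dropped
  - ticket 2 (Null pointer): agent_id=6 -> matches Uma
  - ticket 3 (Wrong total): agent_id=4 -> matches Tina
  - ticket 4 (Stale cache): agent_id=5 -> matches Bob
  - ticket 5 (Timeout error): agent_id=2 -> matches Pete
  - ticket 6 (Memory leak): agent_id=2 -> matches Pete
So 1 of 6 rows is dropped.

SQL:
SELECT a.title, b.name AS agent
FROM tickets a
INNER JOIN agents b ON a.agent_id = b.id

Result:
title         | agent
--------------+------
Null pointer  | Uma  
Wrong total   | Tina 
Stale cache   | Bob  
Timeout error | Pete 
Memory leak   | Pete 


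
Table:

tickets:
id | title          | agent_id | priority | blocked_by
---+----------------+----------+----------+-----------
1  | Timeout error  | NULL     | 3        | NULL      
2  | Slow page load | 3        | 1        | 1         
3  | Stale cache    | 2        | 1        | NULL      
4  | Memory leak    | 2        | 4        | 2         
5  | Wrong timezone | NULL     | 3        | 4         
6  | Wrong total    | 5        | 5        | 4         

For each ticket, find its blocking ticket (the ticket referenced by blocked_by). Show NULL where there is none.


This is a self-join: tickets is joined to a second copy of itself, matching each row's blocked_by to another row's id. Use LEFT JOIN so rows with blocked_by=NULL are kept.
  - ticket 1 (Timeout error): blocked_by=NULL -> NULL
  - ticket 2 (Slow page load): blocked_by=1 -> Timeout error
  - ticket 3 (Stale cache): blocked_by=NULL -> NULL
  - ticket 4 (Memory leak): blocked_by=2 -> Slow page load
  - ticket 5 (Wrong timezone): blocked_by=4 -> Memory leak
  - ticket 6 (Wrong total): blocked_by=4 -> Memory leak

SQL:
SELECT a.title AS item, b.title AS blocked_by
FROM tickets a
LEFT JOIN tickets b ON a.blocked_by = b.id

Result:
item           | blocked_by    
---------------+---------------
Timeout error  | NULL          
Slow page load | Timeout error 
Stale cache    | NULL          
Memory leak    | Slow page load
Wrong timezone | Memory leak   
Wrong total    | Memory leak   


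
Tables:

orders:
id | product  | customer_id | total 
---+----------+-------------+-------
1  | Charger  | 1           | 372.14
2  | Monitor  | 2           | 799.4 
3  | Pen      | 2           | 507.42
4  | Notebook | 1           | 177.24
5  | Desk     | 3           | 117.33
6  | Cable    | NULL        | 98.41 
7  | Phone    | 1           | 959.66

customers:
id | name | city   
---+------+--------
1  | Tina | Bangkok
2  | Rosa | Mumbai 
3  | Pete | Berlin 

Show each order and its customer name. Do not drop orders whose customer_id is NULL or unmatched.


LEFT JOIN keeps every row from orders (the left table); where customer_id has no match in customers, the customer columns become NULL. Walk through each order:
  - order 1 (Charger): customer_id=1 -> matches Tina
  - order 2 (Monitor): customer_id=2 -> matches Rosa
  - order 3 (Pen): customer_id=2 -> matches Rosa
  - order 4 (Notebook): customer_id=1 -> matches Tina
  - order 5 (Desk): customer_id=3 -> matches Pete
  - order 6 (Cable): customer_id=NULL, no match -> kept with NULL
  - order 7 (Phone): customer_id=1 -> matches Tina
All 7 rows appear; 1 has NULL customer.

SQL:
SELECT a.product, b.name AS customer
FROM orders a
LEFT JOIN customers b ON a.customer_id = b.id

Result:
product  | customer
---------+---------
Charger  | Tina    
Monitor  | Rosa    
Pen      | Rosa    
Notebook | Tina    
Desk     | Pete    
Cable    | NULL    
Phone    | Tina    


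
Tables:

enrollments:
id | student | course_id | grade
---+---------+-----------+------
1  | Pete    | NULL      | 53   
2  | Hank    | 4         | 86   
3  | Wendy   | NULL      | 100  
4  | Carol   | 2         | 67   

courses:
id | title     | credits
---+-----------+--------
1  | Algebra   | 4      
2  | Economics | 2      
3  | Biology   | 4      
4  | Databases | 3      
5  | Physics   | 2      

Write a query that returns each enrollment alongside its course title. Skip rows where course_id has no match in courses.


INNER JOIN keeps only enrollments rows whose course_id matches an id in courses. Walk through each enrollment:
  - enrollment 1 (Pete): course_id=NULL, no match -> dropped
  - enrollment 2 (Hank): course_id=4 -> matches Databases
  - enrollment 3 (Wendy): course_id=NULL, no match -> dropped
  - enrollment 4 (Carol): course_id=2 -> matches Economics
So 2 of 4 rows are dropped.

SQL:
SELECT a.student, b.title AS course
FROM enrollments a
INNER JOIN courses b ON a.course_id = b.id

Result:
student | course   
--------+----------
Hank    | Databases
Carol   | Economics


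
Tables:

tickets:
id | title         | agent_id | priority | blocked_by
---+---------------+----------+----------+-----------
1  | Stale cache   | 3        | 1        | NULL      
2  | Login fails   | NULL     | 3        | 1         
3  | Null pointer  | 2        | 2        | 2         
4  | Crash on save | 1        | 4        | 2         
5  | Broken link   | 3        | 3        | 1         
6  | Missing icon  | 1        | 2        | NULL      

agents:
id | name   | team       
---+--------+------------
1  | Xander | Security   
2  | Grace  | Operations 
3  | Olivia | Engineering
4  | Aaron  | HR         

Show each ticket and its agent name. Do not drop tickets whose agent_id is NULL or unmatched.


LEFT JOIN keeps every row from tickets (the left table); where agent_id has no match in agents, the agent columns become NULL. Walk through each ticket:
  - ticket 1 (Stale cache): agent_id=3 -> matches Olivia
  - ticket 2 (Login fails): agent_id=NULL, no match -> kept with NULL
  - ticket 3 (Null pointer): agent_id=2 -> matches Grace
  - ticket 4 (Crash on save): agent_id=1 -> matches Xander
  - ticket 5 (Broken link): agent_id=3 -> matches Olivia
  - ticket 6 (Missing icon): agent_id=1 -> matches Xander
All 6 rows appear; 1 has NULL agent.

SQL:
SELECT a.title, b.name AS agent
FROM tickets a
LEFT JOIN agents b ON a.agent_id = b.id

Result:
title         | agent 
--------------+-------
Stale cache   | Olivia
Login fails   | NULL  
Null pointer  | Grace 
Crash on save | Xander
Broken link   | Olivia
Missing icon  | Xander


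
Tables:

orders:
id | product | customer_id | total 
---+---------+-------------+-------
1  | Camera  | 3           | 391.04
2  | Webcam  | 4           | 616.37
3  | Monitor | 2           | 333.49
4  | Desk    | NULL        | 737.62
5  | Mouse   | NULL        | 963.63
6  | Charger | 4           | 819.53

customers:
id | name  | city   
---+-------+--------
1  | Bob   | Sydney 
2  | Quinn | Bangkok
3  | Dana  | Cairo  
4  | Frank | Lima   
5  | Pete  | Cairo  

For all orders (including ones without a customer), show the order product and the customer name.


LEFT JOIN keeps every row from orders (the left table); where customer_id has no match in customers, the customer columns become NULL. Walk through each order:
  - order 1 (Camera): customer_id=3 -> matches Dana
  - order 2 (Webcam): customer_id=4 -> matches Frank
  - order 3 (Monitor): customer_id=2 -> matches Quinn
  - order 4 (Desk): customer_id=NULL, no match -> kept with NULL
  - order 5 (Mouse): customer_id=NULL, no match -> kept with NULL
  - order 6 (Charger): customer_id=4 -> matches Frank
All 6 rows appear; 2 have NULL customer.

SQL:
SELECT a.product, b.name AS customer
FROM orders a
LEFT JOIN customers b ON a.customer_id = b.id

Result:
product | customer
--------+---------
Camera  | Dana    
Webcam  | Frank   
Monitor | Quinn   
Desk    | NULL    
Mouse   | NULL    
Charger | Frank   


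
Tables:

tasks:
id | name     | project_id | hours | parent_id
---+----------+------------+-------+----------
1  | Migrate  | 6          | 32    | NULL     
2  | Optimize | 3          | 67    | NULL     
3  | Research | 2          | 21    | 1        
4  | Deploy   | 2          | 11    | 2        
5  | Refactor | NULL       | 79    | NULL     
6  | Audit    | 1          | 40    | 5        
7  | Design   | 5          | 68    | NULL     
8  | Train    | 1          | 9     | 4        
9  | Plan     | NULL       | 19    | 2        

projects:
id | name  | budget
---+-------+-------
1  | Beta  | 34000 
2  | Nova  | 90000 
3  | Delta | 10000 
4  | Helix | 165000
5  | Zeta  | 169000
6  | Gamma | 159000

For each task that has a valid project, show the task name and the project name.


INNER JOIN keeps only tasks rows whose project_id matches an id in projects. Walk through each task:
  - task 1 (Migrate): project_id=6 -> matches Gamma
  - task 2 (Optimize): project_id=3 -> matches Delta
  - task 3 (Research): project_id=2 -> matches Nova
  - task 4 (Deploy): project_id=2 -> matches Nova
  - task 5 (Refactor): project_id=NULL, no match -> dropped
  - task 6 (Audit): project_id=1 -> matches Beta
  - task 7 (Design): project_id=5 -> matches Zeta
  - task 8 (Train): project_id=1 -> matches Beta
  - task 9 (Plan): project_id=NULL, no match -> dropped
So 2 of 9 rows are dropped.

SQL:
SELECT a.name, b.name AS project
FROM tasks a
INNER JOIN projects b ON a.project_id = b.id

Result:
name     | project
---------+--------
Migrate  | Gamma  
Optimize | Delta  
Research | Nova   
Deploy   | Nova   
Audit    | Beta   
Design   | Zeta   
Train    | Beta   


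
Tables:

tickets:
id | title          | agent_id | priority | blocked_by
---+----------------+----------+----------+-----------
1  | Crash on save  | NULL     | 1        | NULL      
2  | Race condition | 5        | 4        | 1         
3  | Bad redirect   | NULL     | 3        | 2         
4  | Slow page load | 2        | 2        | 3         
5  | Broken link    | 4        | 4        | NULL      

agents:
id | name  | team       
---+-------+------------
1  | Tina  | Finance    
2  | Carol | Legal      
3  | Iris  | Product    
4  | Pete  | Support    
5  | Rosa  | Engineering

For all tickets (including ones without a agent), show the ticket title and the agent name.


LEFT JOIN keeps every row from tickets (the left table); where agent_id has no match in agents, the agent columns become NULL. Walk through each ticket:
  - ticket 1 (Crash on save): agent_id=NULL, no match -> kept with NULL
  - ticket 2 (Race condition): agent_id=5 -> matches Rosa
  - ticket 3 (Bad redirect): agent_id=NULL, no match -> kept with NULL
  - ticket 4 (Slow page load): agent_id=2 -> matches Carol
  - ticket 5 (Broken link): agent_id=4 -> matches Pete
All 5 rows appear; 2 have NULL agent.

SQL:
SELECT a.title, b.name AS agent
FROM tickets a
LEFT JOIN agents b ON a.agent_id = b.id

Result:
title          | agent
---------------+------
Crash on save  | NULL 
Race condition | Rosa 
Bad redirect   | NULL 
Slow page load | Carol
Broken link    | Pete 


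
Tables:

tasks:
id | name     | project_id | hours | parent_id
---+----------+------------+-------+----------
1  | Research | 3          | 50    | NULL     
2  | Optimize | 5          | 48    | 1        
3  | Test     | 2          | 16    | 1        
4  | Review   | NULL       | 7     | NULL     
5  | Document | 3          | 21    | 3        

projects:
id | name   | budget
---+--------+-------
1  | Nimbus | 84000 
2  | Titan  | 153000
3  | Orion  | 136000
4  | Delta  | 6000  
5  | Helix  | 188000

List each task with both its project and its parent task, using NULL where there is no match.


Two LEFT JOINs from the same base table tasks: one to projects via project_id, one to tasks itself via parent_id. Both are LEFT so every task is preserved.
Match against projects:
  - task 1 (Research): project_id=3 -> matches Orion
  - task 2 (Optimize): project_id=5 -> matches Helix
  - task 3 (Test): project_id=2 -> matches Titan
  - task 4 (Review): project_id=NULL, no match -> kept with NULL
  - task 5 (Document): project_id=3 -> matches Orion
Match against tasks (self):
  - task 1 (Research): parent_id=NULL -> NULL
  - task 2 (Optimize): parent_id=1 -> Research
  - task 3 (Test): parent_id=1 -> Research
  - task 4 (Review): parent_id=NULL -> NULL
  - task 5 (Document): parent_id=3 -> Test

SQL:
SELECT a.name, b.name AS project, c.name AS parent
FROM tasks a
LEFT JOIN projects b ON a.project_id = b.id
LEFT JOIN tasks c ON a.parent_id = c.id

Result:
name     | project | parent  
---------+---------+---------
Research | Orion   | NULL    
Optimize | Helix   | Research
Test     | Titan   | Research
Review   | NULL    | NULL    
Document | Orion   | Test    


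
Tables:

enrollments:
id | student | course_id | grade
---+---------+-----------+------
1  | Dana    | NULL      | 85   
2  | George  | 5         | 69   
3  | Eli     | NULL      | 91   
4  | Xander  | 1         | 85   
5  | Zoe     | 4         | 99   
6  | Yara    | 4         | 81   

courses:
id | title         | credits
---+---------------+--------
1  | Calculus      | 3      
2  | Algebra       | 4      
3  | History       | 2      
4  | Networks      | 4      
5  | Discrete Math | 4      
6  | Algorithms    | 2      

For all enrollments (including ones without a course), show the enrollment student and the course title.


LEFT JOIN keeps every row from enrollments (the left table); where course_id has no match in courses, the course columns become NULL. Walk through each enrollment:
  - enrollment 1 (Dana): course_id=NULL, no match -> kept with NULL
  - enrollment 2 (George): course_id=5 -> matches Discrete Math
  - enrollment 3 (Eli): course_id=NULL, no match -> kept with NULL
  - enrollment 4 (Xander): course_id=1 -> matches Calculus
  - enrollment 5 (Zoe): course_id=4 -> matches Networks
  - enrollment 6 (Yara): course_id=4 -> matches Networks
All 6 rows appear; 2 have NULL course.

SQL:
SELECT a.student, b.title AS course
FROM enrollments a
LEFT JOIN courses b ON a.course_id = b.id

Result:
student | course       
--------+--------------
Dana    | NULL         
George  | Discrete Math
Eli     | NULL         
Xander  | Calculus     
Zoe     | Networks     
Yara    | Networks     


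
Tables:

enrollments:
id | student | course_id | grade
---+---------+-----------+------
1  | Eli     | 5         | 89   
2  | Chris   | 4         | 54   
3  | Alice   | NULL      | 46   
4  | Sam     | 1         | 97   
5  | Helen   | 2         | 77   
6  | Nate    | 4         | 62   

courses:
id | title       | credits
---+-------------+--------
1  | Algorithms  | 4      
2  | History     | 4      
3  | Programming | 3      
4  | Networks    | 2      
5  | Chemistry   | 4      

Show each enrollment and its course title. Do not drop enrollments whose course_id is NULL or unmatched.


LEFT JOIN keeps every row from enrollments (the left table); where course_id has no match in courses, the course columns become NULL. Walk through each enrollment:
  - enrollment 1 (Eli): course_id=5 -> matches Chemistry
  - enrollment 2 (Chris): course_id=4 -> matches Networks
  - enrollment 3 (Alice): course_id=NULL, no match -> kept with NULL
  - enrollment 4 (Sam): course_id=1 -> matches Algorithms
  - enrollment 5 (Helen): course_id=2 -> matches History
  - enrollment 6 (Nate): course_id=4 -> matches Networks
All 6 rows appear; 1 has NULL course.

SQL:
SELECT a.student, b.title AS course
FROM enrollments a
LEFT JOIN courses b ON a.course_id = b.id

Result:
student | course    
--------+-----------
Eli     | Chemistry 
Chris   | Networks  
Alice   | NULL      
Sam     | Algorithms
Helen   | History   
Nate    | Networks  


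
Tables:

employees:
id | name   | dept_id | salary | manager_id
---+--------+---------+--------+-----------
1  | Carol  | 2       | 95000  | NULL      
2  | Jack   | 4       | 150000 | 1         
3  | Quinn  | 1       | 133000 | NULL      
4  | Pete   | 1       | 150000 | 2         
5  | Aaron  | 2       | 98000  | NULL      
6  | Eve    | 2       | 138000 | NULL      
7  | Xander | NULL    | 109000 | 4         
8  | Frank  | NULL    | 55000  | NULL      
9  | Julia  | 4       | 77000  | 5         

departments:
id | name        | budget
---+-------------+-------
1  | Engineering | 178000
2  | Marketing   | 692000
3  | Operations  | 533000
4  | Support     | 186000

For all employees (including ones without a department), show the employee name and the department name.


LEFT JOIN keeps every row from employees (the left table); where dept_id has no match in departments, the department columns become NULL. Walk through each employee:
  - employee 1 (Carol): dept_id=2 -> matches Marketing
  - employee 2 (Jack): dept_id=4 -> matches Support
  - employee 3 (Quinn): dept_id=1 -> matches Engineering
  - employee 4 (Pete): dept_id=1 -> matches Engineering
  - employee 5 (Aaron): dept_id=2 -> matches Marketing
  - employee 6 (Eve): dept_id=2 -> matches Marketing
  - employee 7 (Xander): dept_id=NULL, no match -> kept with NULL
  - employee 8 (Frank): dept_id=NULL, no match -> kept with NULL
  - employee 9 (Julia): dept_id=4 -> matches Support
All 9 rows appear; 2 have NULL department.

SQL:
SELECT a.name, b.name AS department
FROM employees a
LEFT JOIN departments b ON a.dept_id = b.id

Result:
name   | department 
-------+------------
Carol  | Marketing  
Jack   | Support    
Quinn  | Engineering
Pete   | Engineering
Aaron  | Marketing  
Eve    | Marketing  
Xander | NULL       
Frank  | NULL       
Julia  | Support    


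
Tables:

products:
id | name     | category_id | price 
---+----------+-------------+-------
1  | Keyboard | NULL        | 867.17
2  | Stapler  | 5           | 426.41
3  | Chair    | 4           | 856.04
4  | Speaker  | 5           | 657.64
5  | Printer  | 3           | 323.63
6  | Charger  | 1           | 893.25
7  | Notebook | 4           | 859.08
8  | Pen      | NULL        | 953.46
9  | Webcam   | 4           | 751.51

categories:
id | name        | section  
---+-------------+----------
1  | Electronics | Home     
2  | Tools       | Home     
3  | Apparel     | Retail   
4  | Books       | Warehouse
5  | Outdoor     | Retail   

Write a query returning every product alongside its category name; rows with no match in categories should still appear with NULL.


LEFT JOIN keeps every row from products (the left table); where category_id has no match in categories, the category columns become NULL. Walk through each product:
  - product 1 (Keyboard): category_id=NULL, no match -> kept with NULL
  - product 2 (Stapler): category_id=5 -> matches Outdoor
  - product 3 (Chair): category_id=4 -> matches Books
  - product 4 (Speaker): category_id=5 -> matches Outdoor
  - product 5 (Printer): category_id=3 -> matches Apparel
  - product 6 (Charger): category_id=1 -> matches Electronics
  - product 7 (Notebook): category_id=4 -> matches Books
  - product 8 (Pen): category_id=NULL, no match -> kept with NULL
  - product 9 (Webcam): category_id=4 -> matches Books
All 9 rows appear; 2 have NULL category.

SQL:
SELECT a.name, b.name AS category
FROM products a
LEFT JOIN categories b ON a.category_id = b.id

Result:
name     | category   
---------+------------
Keyboard | NULL       
Stapler  | Outdoor    
Chair    | Books      
Speaker  | Outdoor    
Printer  | Apparel    
Charger  | Electronics
Notebook | Books      
Pen      | NULL       
Webcam   | Books      


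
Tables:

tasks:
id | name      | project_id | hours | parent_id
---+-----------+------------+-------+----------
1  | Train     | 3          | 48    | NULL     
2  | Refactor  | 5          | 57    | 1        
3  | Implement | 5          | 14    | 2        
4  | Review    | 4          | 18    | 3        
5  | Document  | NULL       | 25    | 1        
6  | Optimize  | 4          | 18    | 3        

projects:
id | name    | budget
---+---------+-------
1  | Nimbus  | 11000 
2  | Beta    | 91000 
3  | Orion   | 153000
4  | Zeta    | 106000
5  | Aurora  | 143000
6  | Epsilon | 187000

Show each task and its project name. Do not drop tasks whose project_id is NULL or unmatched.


LEFT JOIN keeps every row from tasks (the left table); where project_id has no match in projects, the project columns become NULL. Walk through each task:
  - task 1 (Train): project_id=3 -> matches Orion
  - task 2 (Refactor): project_id=5 -> matches Aurora
  - task 3 (Implement): project_id=5 -> matches Aurora
  - task 4 (Review): project_id=4 -> matches Zeta
  - task 5 (Document): project_id=NULL, no match -> kept with NULL
  - task 6 (Optimize): project_id=4 -> matches Zeta
All 6 rows appear; 1 has NULL project.

SQL:
SELECT a.name, b.name AS project
FROM tasks a
LEFT JOIN projects b ON a.project_id = b.id

Result:
name      | project
----------+--------
Train     | Orion  
Refactor  | Aurora 
Implement | Aurora 
Review    | Zeta   
Document  | NULL   
Optimize  | Zeta   


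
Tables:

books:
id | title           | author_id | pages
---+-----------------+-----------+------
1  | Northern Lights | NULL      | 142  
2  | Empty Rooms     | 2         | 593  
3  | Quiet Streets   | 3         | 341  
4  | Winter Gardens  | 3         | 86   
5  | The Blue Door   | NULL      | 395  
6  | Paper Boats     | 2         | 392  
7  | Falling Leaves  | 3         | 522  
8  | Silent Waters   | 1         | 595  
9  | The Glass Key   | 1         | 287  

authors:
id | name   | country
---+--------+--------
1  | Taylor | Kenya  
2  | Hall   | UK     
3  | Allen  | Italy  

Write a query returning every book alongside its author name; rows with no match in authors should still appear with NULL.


LEFT JOIN keeps every row from books (the left table); where author_id has no match in authors, the author columns become NULL. Walk through each book:
  - book 1 (Northern Lights): author_id=NULL, no match -> kept with NULL
  - book 2 (Empty Rooms): author_id=2 -> matches Hall
  - book 3 (Quiet Streets): author_id=3 -> matches Allen
  - book 4 (Winter Gardens): author_id=3 -> matches Allen
  - book 5 (The Blue Door): author_id=NULL, no match -> kept with NULL
  - book 6 (Paper Boats): author_id=2 -> matches Hall
  - book 7 (Falling Leaves): author_id=3 -> matches Allen
  - book 8 (Silent Waters): author_id=1 -> matches Taylor
  - book 9 (The Glass Key): author_id=1 -> matches Taylor
All 9 rows appear; 2 have NULL author.

SQL:
SELECT a.title, b.name AS author
FROM books a
LEFT JOIN authors b ON a.author_id = b.id

Result:
title           | author
----------------+-------
Northern Lights | NULL  
Empty Rooms     | Hall  
Quiet Streets   | Allen 
Winter Gardens  | Allen 
The Blue Door   | NULL  
Paper Boats     | Hall  
Falling Leaves  | Allen 
Silent Waters   | Taylor
The Glass Key   | Taylor


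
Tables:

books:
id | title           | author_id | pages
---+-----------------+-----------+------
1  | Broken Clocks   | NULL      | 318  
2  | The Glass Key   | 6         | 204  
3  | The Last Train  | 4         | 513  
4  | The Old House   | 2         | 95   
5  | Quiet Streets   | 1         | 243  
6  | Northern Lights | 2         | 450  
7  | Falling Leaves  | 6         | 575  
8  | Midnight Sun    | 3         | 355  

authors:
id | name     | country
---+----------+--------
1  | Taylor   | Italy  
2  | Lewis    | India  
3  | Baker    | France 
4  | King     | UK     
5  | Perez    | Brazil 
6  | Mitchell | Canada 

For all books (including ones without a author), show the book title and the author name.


LEFT JOIN keeps every row from books (the left table); where author_id has no match in authors, the author columns become NULL. Walk through each book:
  - book 1 (Broken Clocks): author_id=NULL, no match -> kept with NULL
  - book 2 (The Glass Key): author_id=6 -> matches Mitchell
  - book 3 (The Last Train): author_id=4 -> matches King
  - book 4 (The Old House): author_id=2 -> matches Lewis
  - book 5 (Quiet Streets): author_id=1 -> matches Taylor
  - book 6 (Northern Lights): author_id=2 -> matches Lewis
  - book 7 (Falling Leaves): author_id=6 -> matches Mitchell
  - book 8 (Midnight Sun): author_id=3 -> matches Baker
All 8 rows appear; 1 has NULL author.

SQL:
SELECT a.title, b.name AS author
FROM books a
LEFT JOIN authors b ON a.author_id = b.id

Result:
title           | author  
----------------+---------
Broken Clocks   | NULL    
The Glass Key   | Mitchell
The Last Train  | King    
The Old House   | Lewis   
Quiet Streets   | Taylor  
Northern Lights | Lewis   
Falling Leaves  | Mitchell
Midnight Sun    | Baker   


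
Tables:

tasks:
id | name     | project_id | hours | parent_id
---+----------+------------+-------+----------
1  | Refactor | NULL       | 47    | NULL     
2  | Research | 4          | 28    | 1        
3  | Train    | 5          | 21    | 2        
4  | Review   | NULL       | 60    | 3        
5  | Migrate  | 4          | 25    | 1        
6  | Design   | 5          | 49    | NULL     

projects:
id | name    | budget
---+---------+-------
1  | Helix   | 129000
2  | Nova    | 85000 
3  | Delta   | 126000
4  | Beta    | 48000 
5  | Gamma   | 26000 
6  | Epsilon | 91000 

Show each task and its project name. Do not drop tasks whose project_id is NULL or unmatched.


LEFT JOIN keeps every row from tasks (the left table); where project_id has no match in projects, the project columns become NULL. Walk through each task:
  - task 1 (Refactor): project_id=NULL, no match -> kept with NULL
  - task 2 (Research): project_id=4 -> matches Beta
  - task 3 (Train): project_id=5 -> matches Gamma
  - task 4 (Review): project_id=NULL, no match -> kept with NULL
  - task 5 (Migrate): project_id=4 -> matches Beta
  - task 6 (Design): project_id=5 -> matches Gamma
All 6 rows appear; 2 have NULL project.

SQL:
SELECT a.name, b.name AS project
FROM tasks a
LEFT JOIN projects b ON a.project_id = b.id

Result:
name     | project
---------+--------
Refactor | NULL   
Research | Beta   
Train    | Gamma  
Review   | NULL   
Migrate  | Beta   
Design   | Gamma  


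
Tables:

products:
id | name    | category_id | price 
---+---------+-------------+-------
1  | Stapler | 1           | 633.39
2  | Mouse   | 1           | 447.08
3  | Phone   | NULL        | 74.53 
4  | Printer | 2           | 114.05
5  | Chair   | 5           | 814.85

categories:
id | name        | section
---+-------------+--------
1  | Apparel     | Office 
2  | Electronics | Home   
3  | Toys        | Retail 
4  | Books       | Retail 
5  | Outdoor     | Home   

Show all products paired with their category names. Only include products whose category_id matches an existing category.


INNER JOIN keeps only products rows whose category_id matches an id in categories. Walk through each product:
  - product 1 (Stapler): category_id=1 -> matches Apparel
  - product 2 (Mouse): category_id=1 -> matches Apparel
  - product 3 (Phone): category_id=NULL, no match -> dropped
  - product 4 (Printer): category_id=2 -> matches Electronics
  - product 5 (Chair): category_id=5 -> matches Outdoor
So 1 of 5 rows is dropped.

SQL:
SELECT a.name, b.name AS category
FROM products a
INNER JOIN categories b ON a.category_id = b.id

Result:
name    | category   
--------+------------
Stapler | Apparel    
Mouse   | Apparel    
Printer | Electronics
Chair   | Outdoor    


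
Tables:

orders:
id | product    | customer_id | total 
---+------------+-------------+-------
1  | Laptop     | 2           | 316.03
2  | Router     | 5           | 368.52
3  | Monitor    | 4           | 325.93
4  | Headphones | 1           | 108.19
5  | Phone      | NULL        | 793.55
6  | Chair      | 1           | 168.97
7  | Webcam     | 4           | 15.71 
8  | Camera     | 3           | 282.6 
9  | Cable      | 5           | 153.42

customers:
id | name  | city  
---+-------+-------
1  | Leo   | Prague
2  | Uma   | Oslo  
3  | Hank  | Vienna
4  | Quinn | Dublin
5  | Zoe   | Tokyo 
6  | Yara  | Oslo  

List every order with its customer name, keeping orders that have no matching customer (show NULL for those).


LEFT JOIN keeps every row from orders (the left table); where customer_id has no match in customers, the customer columns become NULL. Walk through each order:
  - order 1 (Laptop): customer_id=2 -> matches Uma
  - order 2 (Router): customer_id=5 -> matches Zoe
  - order 3 (Monitor): customer_id=4 -> matches Quinn
  - order 4 (Headphones): customer_id=1 -> matches Leo
  - order 5 (Phone): customer_id=NULL, no match -> kept with NULL
  - order 6 (Chair): customer_id=1 -> matches Leo
  - order 7 (Webcam): customer_id=4 -> matches Quinn
  - order 8 (Camera): customer_id=3 -> matches Hank
  - order 9 (Cable): customer_id=5 -> matches Zoe
All 9 rows appear; 1 has NULL customer.

SQL:
SELECT a.product, b.name AS customer
FROM orders a
LEFT JOIN customers b ON a.customer_id = b.id

Result:
product    | customer
-----------+---------
Laptop     | Uma     
Router     | Zoe     
Monitor    | Quinn   
Headphones | Leo     
Phone      | NULL    
Chair      | Leo     
Webcam     | Quinn   
Camera     | Hank    
Cable      | Zoe     


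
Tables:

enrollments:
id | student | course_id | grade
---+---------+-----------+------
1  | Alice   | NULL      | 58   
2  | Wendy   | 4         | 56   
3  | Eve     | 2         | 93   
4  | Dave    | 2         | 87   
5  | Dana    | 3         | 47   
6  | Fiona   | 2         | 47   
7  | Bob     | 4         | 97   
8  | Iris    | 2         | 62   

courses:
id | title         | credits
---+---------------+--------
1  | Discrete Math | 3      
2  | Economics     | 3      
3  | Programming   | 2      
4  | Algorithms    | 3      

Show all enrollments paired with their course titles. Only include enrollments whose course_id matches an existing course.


INNER JOIN keeps only enrollments rows whose course_id matches an id in courses. Walk through each enrollment:
  - enrollment 1 (Alice): course_id=NULL, no match -> dropped
  - enrollment 2 (Wendy): course_id=4 -> matches Algorithms
  - enrollment 3 (Eve): course_id=2 -> matches Economics
  - enrollment 4 (Dave): course_id=2 -> matches Economics
  - enrollment 5 (Dana): course_id=3 -> matches Programming
  - enrollment 6 (Fiona): course_id=2 -> matches Economics
  - enrollment 7 (Bob): course_id=4 -> matches Algorithms
  - enrollment 8 (Iris): course_id=2 -> matches Economics
So 1 of 8 rows is dropped.

SQL:
SELECT a.student, b.title AS course
FROM enrollments a
INNER JOIN courses b ON a.course_id = b.id

Result:
student | course     
--------+------------
Wendy   | Algorithms 
Eve     | Economics  
Dave    | Economics  
Dana    | Programming
Fiona   | Economics  
Bob     | Algorithms 
Iris    | Economics  


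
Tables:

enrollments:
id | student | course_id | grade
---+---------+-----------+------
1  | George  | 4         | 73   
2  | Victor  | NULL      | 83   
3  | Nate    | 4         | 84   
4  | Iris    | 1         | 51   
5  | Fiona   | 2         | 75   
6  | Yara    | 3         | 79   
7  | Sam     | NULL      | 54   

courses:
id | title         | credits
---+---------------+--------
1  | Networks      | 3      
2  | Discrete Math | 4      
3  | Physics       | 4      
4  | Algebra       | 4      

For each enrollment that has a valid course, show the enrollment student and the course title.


INNER JOIN keeps only enrollments rows whose course_id matches an id in courses. Walk through each enrollment:
  - enrollment 1 (George): course_id=4 -> matches Algebra
  - enrollment 2 (Victor): course_id=NULL, no match -> dropped
  - enrollment 3 (Nate): course_id=4 -> matches Algebra
  - enrollment 4 (Iris): course_id=1 -> matches Networks
  - enrollment 5 (Fiona): course_id=2 -> matches Discrete Math
  - enrollment 6 (Yara): course_id=3 -> matches Physics
  - enrollment 7 (Sam): course_id=NULL, no match -> dropped
So 2 of 7 rows are dropped.

SQL:
SELECT a.student, b.title AS course
FROM enrollments a
INNER JOIN courses b ON a.course_id = b.id

Result:
student | course       
--------+--------------
George  | Algebra      
Nate    | Algebra      
Iris    | Networks     
Fiona   | Discrete Math
Yara    | Physics      


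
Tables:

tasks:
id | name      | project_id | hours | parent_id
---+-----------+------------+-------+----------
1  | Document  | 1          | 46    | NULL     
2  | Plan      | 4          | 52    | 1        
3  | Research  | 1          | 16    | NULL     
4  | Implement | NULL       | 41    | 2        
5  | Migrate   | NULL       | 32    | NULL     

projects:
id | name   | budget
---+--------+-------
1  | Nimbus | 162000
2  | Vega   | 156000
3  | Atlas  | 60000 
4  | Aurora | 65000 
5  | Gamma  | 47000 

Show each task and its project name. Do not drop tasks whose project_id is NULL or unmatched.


LEFT JOIN keeps every row from tasks (the left table); where project_id has no match in projects, the project columns become NULL. Walk through each task:
  - task 1 (Document): project_id=1 -> matches Nimbus
  - task 2 (Plan): project_id=4 -> matches Aurora
  - task 3 (Research): project_id=1 -> matches Nimbus
  - task 4 (Implement): project_id=NULL, no match -> kept with NULL
  - task 5 (Migrate): project_id=NULL, no match -> kept with NULL
All 5 rows appear; 2 have NULL project.

SQL:
SELECT a.name, b.name AS project
FROM tasks a
LEFT JOIN projects b ON a.project_id = b.id

Result:
name      | project
----------+--------
Document  | Nimbus 
Plan      | Aurora 
Research  | Nimbus 
Implement | NULL   
Migrate   | NULL   


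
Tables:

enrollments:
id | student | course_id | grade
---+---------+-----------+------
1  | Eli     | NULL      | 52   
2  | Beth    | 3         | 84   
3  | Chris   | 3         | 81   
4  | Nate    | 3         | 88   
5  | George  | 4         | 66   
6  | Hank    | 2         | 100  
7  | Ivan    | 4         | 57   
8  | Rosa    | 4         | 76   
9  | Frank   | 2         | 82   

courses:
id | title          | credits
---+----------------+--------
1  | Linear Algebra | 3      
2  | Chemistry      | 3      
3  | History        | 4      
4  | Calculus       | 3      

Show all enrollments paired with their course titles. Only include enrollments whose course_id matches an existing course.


INNER JOIN keeps only enrollments rows whose course_id matches an id in courses. Walk through each enrollment:
  - enrollment 1 (Eli): course_id=NULL, no match -> dropped
  - enrollment 2 (Beth): course_id=3 -> matches History
  - enrollment 3 (Chris): course_id=3 -> matches History
  - enrollment 4 (Nate): course_id=3 -> matches History
  - enrollment 5 (George): course_id=4 -> matches Calculus
  - enrollment 6 (Hank): course_id=2 -> matches Chemistry
  - enrollment 7 (Ivan): course_id=4 -> matches Calculus
  - enrollment 8 (Rosa): course_id=4 -> matches Calculus
  - enrollment 9 (Frank): course_id=2 -> matches Chemistry
So 1 of 9 rows is dropped.

SQL:
SELECT a.student, b.title AS course
FROM enrollments a
INNER JOIN courses b ON a.course_id = b.id

Result:
student | course   
--------+----------
Beth    | History  
Chris   | History  
Nate    | History  
George  | Calculus 
Hank    | Chemistry
Ivan    | Calculus 
Rosa    | Calculus 
Frank   | Chemistry


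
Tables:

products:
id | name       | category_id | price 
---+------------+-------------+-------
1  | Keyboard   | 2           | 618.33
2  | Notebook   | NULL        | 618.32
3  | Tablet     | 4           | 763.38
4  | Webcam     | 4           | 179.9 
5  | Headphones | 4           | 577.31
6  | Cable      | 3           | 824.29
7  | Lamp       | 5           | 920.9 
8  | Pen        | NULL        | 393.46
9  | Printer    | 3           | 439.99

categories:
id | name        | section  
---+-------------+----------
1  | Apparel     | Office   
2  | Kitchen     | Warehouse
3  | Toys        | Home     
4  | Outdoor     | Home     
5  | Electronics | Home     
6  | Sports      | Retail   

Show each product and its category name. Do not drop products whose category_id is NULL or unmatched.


LEFT JOIN keeps every row from products (the left table); where category_id has no match in categories, the category columns become NULL. Walk through each product:
  - product 1 (Keyboard): category_id=2 -> matches Kitchen
  - product 2 (Notebook): category_id=NULL, no match -> kept with NULL
  - product 3 (Tablet): category_id=4 -> matches Outdoor
  - product 4 (Webcam): category_id=4 -> matches Outdoor
  - product 5 (Headphones): category_id=4 -> matches Outdoor
  - product 6 (Cable): category_id=3 -> matches Toys
  - product 7 (Lamp): category_id=5 -> matches Electronics
  - product 8 (Pen): category_id=NULL, no match -> kept with NULL
  - product 9 (Printer): category_id=3 -> matches Toys
All 9 rows appear; 2 have NULL category.

SQL:
SELECT a.name, b.name AS category
FROM products a
LEFT JOIN categories b ON a.category_id = b.id

Result:
name       | category   
-----------+------------
Keyboard   | Kitchen    
Notebook   | NULL       
Tablet     | Outdoor    
Webcam     | Outdoor    
Headphones | Outdoor    
Cable      | Toys       
Lamp       | Electronics
Pen        | NULL       
Printer    | Toys       


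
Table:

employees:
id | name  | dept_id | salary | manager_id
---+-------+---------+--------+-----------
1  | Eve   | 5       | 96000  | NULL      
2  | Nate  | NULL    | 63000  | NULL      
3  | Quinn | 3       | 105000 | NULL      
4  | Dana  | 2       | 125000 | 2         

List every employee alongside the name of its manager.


This is a self-join: employees is joined to a second copy of itself, matching each row's manager_id to another row's id. Use LEFT JOIN so rows with manager_id=NULL are kept.
  - employee 1 (Eve): manager_id=NULL -> NULL
  - employee 2 (Nate): manager_id=NULL -> NULL
  - employee 3 (Quinn): manager_id=NULL -> NULL
  - employee 4 (Dana): manager_id=2 -> Nate

SQL:
SELECT a.name AS item, b.name AS manager
FROM employees a
LEFT JOIN employees b ON a.manager_id = b.id

Result:
item  | manager
------+--------
Eve   | NULL   
Nate  | NULL   
Quinn | NULL   
Dana  | Nate   


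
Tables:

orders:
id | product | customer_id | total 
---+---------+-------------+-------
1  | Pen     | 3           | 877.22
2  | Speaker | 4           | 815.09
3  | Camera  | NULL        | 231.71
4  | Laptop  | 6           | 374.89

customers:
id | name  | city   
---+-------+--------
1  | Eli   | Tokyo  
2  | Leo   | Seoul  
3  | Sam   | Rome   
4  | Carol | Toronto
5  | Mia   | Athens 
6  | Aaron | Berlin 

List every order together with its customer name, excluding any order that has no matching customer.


INNER JOIN keeps only orders rows whose customer_id matches an id in customers. Walk through each order:
  - order 1 (Pen): customer_id=3 -> matches Sam
  - order 2 (Speaker): customer_id=4 -> matches Carol
  - order 3 (Camera): customer_id=NULL, no match -> dropped
  - order 4 (Laptop): customer_id=6 -> matches Aaron
So 1 of 4 rows is dropped.

SQL:
SELECT a.product, b.name AS customer
FROM orders a
INNER JOIN customers b ON a.customer_id = b.id

Result:
product | customer
--------+---------
Pen     | Sam     
Speaker | Carol   
Laptop  | Aaron   


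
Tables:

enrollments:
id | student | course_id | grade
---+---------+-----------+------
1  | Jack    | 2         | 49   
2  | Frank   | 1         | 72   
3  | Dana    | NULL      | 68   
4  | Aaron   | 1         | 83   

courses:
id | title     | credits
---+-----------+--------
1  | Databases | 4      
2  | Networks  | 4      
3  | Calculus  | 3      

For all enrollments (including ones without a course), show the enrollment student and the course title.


LEFT JOIN keeps every row from enrollments (the left table); where course_id has no match in courses, the course columns become NULL. Walk through each enrollment:
  - enrollment 1 (Jack): course_id=2 -> matches Networks
  - enrollment 2 (Frank): course_id=1 -> matches Databases
  - enrollment 3 (Dana): course_id=NULL, no match -> kept with NULL
  - enrollment 4 (Aaron): course_id=1 -> matches Databases
All 4 rows appear; 1 has NULL course.

SQL:
SELECT a.student, b.title AS course
FROM enrollments a
LEFT JOIN courses b ON a.course_id = b.id

Result:
student | course   
--------+----------
Jack    | Networks 
Frank   | Databases
Dana    | NULL     
Aaron   | Databases
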